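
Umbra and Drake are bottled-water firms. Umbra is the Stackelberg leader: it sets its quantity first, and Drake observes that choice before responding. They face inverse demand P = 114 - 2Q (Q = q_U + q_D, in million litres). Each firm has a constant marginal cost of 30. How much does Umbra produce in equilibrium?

The follower Drake best-responds to any q_U: π_D = (114 - 2Q)q_D - 30q_D.
Setting the follower's marginal profit to zero, 84 - 2q_U - 4q_D = 0, i.e. q_D = (84 - 2q_U)/4.
The leader anticipates this reaction. Substituting into P = 114 - 2Q gives P = 72 - q_U, so π_U = (72 - q_U)q_U - 30q_U.
The leader's first-order condition 42 - 2q_U = 0 yields q_U = 21.
Then q_D = (84 - 2·21)/4 = 21/2.

21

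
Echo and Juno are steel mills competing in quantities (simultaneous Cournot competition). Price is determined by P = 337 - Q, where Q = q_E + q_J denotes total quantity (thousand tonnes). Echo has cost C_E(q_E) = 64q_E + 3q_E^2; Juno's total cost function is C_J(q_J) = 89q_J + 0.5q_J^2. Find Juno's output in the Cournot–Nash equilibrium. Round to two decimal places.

Echo's profit: π_E = (337 - Q)q_E - (64q_E + 3q_E²). Setting ∂π_E/∂q_E = 0: 273 - 8q_E - (q_J) = 0.
Juno's first-order condition: 248 - 3q_J - (q_E) = 0.
Best responses: q_E = (273 - q_J)/8, q_J = (248 - q_E)/3.
Solving the pair: q_E = 571/23, q_J = 1711/23.

74.39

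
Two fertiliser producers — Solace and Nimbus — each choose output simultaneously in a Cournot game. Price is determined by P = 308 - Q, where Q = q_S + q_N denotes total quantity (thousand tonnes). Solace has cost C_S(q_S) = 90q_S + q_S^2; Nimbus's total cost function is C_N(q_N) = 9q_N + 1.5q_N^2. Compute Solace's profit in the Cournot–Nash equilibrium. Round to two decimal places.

Solace's profit: π_S = (308 - Q)q_S - (90q_S + q_S²). Setting ∂π_S/∂q_S = 0: 218 - 4q_S - (q_N) = 0.
Nimbus's profit: π_N = (308 - Q)q_N - (9q_N + (3/2)q_N²). Setting ∂π_N/∂q_N = 0: 299 - 5q_N - (q_S) = 0.
So q_S = (218 - q_N)/4 and q_N = (299 - q_S)/5.
Substituting one into the other gives q_S = 791/19 and q_N = 978/19.
Price P = 308 - 1769/19 = 214.8947.
Solace's profit: 214.8947·(791/19) - 90·(791/19) - (791/19)² = 3466.3767.

3466.38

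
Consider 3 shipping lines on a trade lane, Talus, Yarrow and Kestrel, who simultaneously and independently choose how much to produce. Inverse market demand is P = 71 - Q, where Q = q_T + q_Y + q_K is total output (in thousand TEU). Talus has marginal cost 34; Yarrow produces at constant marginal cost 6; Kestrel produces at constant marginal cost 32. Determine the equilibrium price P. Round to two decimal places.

35.75

Talus's profit: π_T = (71 - Q)q_T - (34q_T). Setting ∂π_T/∂q_T = 0: 37 - 2q_T - (q_Y + q_K) = 0.
Yarrow's first-order condition: 65 - 2q_Y - (q_T + q_K) = 0.
Kestrel's first-order condition: 39 - 2q_K - (q_T + q_Y) = 0.
Adding the 3 first-order conditions: 141 − 4Q = 0, so Q = 141/4.
Back-substituting: q_T = (37 − 141/4) = 7/4, q_Y = (65 − 141/4) = 119/4, q_K = (39 − 141/4) = 15/4.
Total output Q = 141/4, so price P = 71 - 141/4 = 143/4.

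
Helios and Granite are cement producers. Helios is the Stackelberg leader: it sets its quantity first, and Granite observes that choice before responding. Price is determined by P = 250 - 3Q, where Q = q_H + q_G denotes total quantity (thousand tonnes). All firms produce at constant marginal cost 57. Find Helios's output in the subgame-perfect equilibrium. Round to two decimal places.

32.17

Solve by backward induction. Given q_H, the follower Granite maximises π_G = (250 - 3q_H - 3q_G)q_G - 57q_G.
Setting the follower's marginal profit to zero, 193 - 3q_H - 6q_G = 0, i.e. q_G = (193 - 3q_H)/6.
Helios substitutes q_G(q_H) into its own profit: π_H = q_H(250 - 3q_H - (193 - 3q_H)/2) - 57q_H = (307/2 - (3/2)q_H)q_H - 57q_H.
Leader FOC: 193/2 - 3q_H = 0, so q_H = 193/6.
Then q_G = (193 - 3·(193/6))/6 = 193/12.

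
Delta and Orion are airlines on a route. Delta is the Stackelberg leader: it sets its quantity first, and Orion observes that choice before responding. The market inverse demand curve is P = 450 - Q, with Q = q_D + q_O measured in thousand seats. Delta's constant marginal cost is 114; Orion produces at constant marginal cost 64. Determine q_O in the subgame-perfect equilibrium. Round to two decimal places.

The follower Orion best-responds to any q_D: π_O = (450 - Q)q_O - 64q_O.
∂π_O/∂q_O = 386 - q_D - 2q_O = 0 gives the reaction function q_O = (386 - q_D)/2.
Delta substitutes q_O(q_D) into its own profit: π_D = q_D(450 - q_D - (386 - q_D)/2) - 114q_D = (257 - (1/2)q_D)q_D - 114q_D.
The leader's first-order condition 143 - q_D = 0 yields q_D = 143.
Then q_O = (386 - 143)/2 = 243/2.

121.50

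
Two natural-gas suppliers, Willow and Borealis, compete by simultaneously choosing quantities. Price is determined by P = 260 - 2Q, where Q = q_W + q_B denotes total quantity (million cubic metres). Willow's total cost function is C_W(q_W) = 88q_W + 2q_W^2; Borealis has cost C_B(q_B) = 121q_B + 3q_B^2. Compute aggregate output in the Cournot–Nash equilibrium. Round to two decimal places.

29.08

Willow's profit: π_W = (260 - 2Q)q_W - (88q_W + 2q_W²). Setting ∂π_W/∂q_W = 0: 172 - 8q_W - 2(q_B) = 0.
Borealis's profit: π_B = (260 - 2Q)q_B - (121q_B + 3q_B²). Setting ∂π_B/∂q_B = 0: 139 - 10q_B - 2(q_W) = 0.
Best responses: q_W = (172 - 2q_B)/8, q_B = (139 - 2q_W)/10.
Substituting one into the other gives q_W = 721/38 and q_B = 192/19.
Total output Q = 721/38 + 192/19 = 1105/38.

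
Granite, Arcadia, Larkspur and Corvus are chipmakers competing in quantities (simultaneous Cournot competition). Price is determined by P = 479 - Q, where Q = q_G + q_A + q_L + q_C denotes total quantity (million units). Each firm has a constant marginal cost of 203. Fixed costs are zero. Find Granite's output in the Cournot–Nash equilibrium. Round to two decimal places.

Each firm earns π_i = (479 - Q)q_i - 203q_i.
First-order condition (treating rivals' output as given): 276 - 2q_i - Σ_{j≠i} q_j = 0.
By symmetry each firm produces the same amount; substituting Σ_{j≠i} q_j = 3q_i yields q_i = 276/5.

55.20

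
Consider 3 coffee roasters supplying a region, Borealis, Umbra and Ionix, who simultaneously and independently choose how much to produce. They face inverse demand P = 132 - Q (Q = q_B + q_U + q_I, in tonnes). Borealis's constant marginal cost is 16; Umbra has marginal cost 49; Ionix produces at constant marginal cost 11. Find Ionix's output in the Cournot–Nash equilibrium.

41

Borealis's profit: π_B = (132 - Q)q_B - (16q_B). Setting ∂π_B/∂q_B = 0: 116 - 2q_B - (q_U + q_I) = 0.
Umbra's first-order condition: 83 - 2q_U - (q_B + q_I) = 0.
Ionix's first-order condition: 121 - 2q_I - (q_B + q_U) = 0.
Adding the 3 first-order conditions: 320 − 4Q = 0, so Q = 80.
Back-substituting: q_B = (116 − 80) = 36, q_U = (83 − 80) = 3, q_I = (121 − 80) = 41.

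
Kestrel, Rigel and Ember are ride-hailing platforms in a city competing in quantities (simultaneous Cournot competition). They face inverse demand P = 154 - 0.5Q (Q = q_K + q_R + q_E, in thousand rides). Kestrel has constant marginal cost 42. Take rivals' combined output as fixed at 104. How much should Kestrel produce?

60

With rivals' combined output fixed at 104, Kestrel's profit is π_K = (154 - (1/2)·104 - (1/2)q_K)q_K - (42q_K) = (102 - (1/2)q_K)q_K - (42q_K).
∂π_K/∂q_K = 60 - q_K = 0, so q_K = 60.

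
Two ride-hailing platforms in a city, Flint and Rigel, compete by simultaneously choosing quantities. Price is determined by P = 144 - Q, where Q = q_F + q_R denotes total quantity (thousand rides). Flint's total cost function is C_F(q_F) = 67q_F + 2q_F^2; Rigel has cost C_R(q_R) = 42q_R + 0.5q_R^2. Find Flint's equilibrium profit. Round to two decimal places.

172.74

Flint's profit: π_F = (144 - Q)q_F - (67q_F + 2q_F²). Setting ∂π_F/∂q_F = 0: 77 - 6q_F - (q_R) = 0.
Rigel's first-order condition: 102 - 3q_R - (q_F) = 0.
Rearranging gives the reaction functions q_F = (77 - q_R)/6 and q_R = (102 - q_F)/3.
Solving the pair: q_F = 129/17, q_R = 535/17.
Price P = 144 - 664/17 = 1784/17.
Flint's profit: (1784/17)·(129/17) - 67·(129/17) - 2(129/17)² = 172.7439.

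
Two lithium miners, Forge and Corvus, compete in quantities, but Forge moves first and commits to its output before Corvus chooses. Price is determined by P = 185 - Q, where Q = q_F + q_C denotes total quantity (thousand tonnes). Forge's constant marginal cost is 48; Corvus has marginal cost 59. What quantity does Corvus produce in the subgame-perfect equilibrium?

Solve by backward induction. Given q_F, the follower Corvus maximises π_C = (185 - q_F - q_C)q_C - 59q_C.
Follower FOC: 126 - q_F - 2q_C = 0, so q_C(q_F) = (126 - q_F)/2.
Forge substitutes q_C(q_F) into its own profit: π_F = q_F(185 - q_F - (126 - q_F)/2) - 48q_F = (122 - (1/2)q_F)q_F - 48q_F.
Maximising: ∂π_F/∂q_F = 74 - q_F = 0, giving q_F = 74.
Then q_C = (126 - 74)/2 = 26.

26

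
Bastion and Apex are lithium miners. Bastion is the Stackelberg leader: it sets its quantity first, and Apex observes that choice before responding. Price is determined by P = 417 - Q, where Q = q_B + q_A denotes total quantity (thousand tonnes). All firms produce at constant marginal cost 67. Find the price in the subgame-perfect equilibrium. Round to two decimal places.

Solve by backward induction. Given q_B, the follower Apex maximises π_A = (417 - q_B - q_A)q_A - 67q_A.
Follower FOC: 350 - q_B - 2q_A = 0, so q_A(q_B) = (350 - q_B)/2.
The leader anticipates this reaction. Substituting into P = 417 - Q gives P = 242 - (1/2)q_B, so π_B = (242 - (1/2)q_B)q_B - 67q_B.
Leader FOC: 175 - q_B = 0, so q_B = 175.
Then q_A = (350 - 175)/2 = 175/2.
Total output Q = 525/2, so price P = 417 - 525/2 = 309/2.

154.50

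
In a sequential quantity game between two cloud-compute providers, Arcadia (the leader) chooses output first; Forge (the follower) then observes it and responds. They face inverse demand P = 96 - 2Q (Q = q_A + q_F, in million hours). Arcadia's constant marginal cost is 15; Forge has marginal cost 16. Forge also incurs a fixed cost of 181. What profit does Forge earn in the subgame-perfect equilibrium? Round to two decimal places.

The follower Forge best-responds to any q_A: π_F = (96 - 2Q)q_F - 16q_F.
Follower FOC: 80 - 2q_A - 4q_F = 0, so q_F(q_A) = (80 - 2q_A)/4.
Arcadia substitutes q_F(q_A) into its own profit: π_A = q_A(96 - 2q_A - (80 - 2q_A)/2) - 15q_A = (56 - q_A)q_A - 15q_A.
The leader's first-order condition 41 - 2q_A = 0 yields q_A = 41/2.
Then q_F = (80 - 2·(41/2))/4 = 39/4.
Price P = 96 - 2·(121/4) = 71/2.
Forge's profit: (71/2 - 16)·(39/4) - 181 = 73/8.

9.13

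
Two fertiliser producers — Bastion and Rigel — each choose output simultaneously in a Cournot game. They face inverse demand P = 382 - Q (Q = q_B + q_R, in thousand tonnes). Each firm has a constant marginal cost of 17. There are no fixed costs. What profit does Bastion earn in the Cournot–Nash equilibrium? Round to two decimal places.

A representative firm's profit is π_i = q_i(382 - Q) - 17q_i.
Setting ∂π_i/∂q_i = 0 with rivals' quantities fixed: 365 - 2q_i - q_j = 0.
With identical firms every q_j equals q_i, so q_j = q_i and 365 = 3q_i, giving q_i = 365/3.
Price P = 382 - 730/3 = 416/3.
Bastion's profit: (416/3 - 17)·(365/3) = 14802.7778.

14802.78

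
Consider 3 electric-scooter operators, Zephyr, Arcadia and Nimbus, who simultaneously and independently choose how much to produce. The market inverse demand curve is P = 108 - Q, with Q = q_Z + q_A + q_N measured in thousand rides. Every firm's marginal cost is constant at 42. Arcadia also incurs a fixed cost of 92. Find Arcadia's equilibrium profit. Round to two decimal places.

A representative firm's profit is π_i = q_i(108 - Q) - 42q_i.
Setting ∂π_i/∂q_i = 0 with rivals' quantities fixed: 66 - 2q_i - Σ_{j≠i} q_j = 0.
With identical firms every q_j equals q_i, so Σ_{j≠i} q_j = 2q_i and 66 = 4q_i, giving q_i = 33/2.
Price P = 108 - 99/2 = 117/2.
Arcadia's profit: (117/2 - 42)·(33/2) - 92 = 721/4.

180.25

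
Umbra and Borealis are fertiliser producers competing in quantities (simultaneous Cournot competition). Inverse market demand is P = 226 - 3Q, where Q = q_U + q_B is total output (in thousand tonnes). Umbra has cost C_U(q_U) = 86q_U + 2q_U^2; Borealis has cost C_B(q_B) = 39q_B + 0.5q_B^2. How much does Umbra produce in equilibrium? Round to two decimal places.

Umbra's profit: π_U = (226 - 3Q)q_U - (86q_U + 2q_U²). Setting ∂π_U/∂q_U = 0: 140 - 10q_U - 3(q_B) = 0.
Borealis's first-order condition: 187 - 7q_B - 3(q_U) = 0.
So q_U = (140 - 3q_B)/10 and q_B = (187 - 3q_U)/7.
Substituting one into the other gives q_U = 419/61 and q_B = 1450/61.

6.87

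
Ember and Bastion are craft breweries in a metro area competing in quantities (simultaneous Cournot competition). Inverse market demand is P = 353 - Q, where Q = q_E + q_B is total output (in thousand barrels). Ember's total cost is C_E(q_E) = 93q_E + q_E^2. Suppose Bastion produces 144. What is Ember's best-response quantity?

With the rival's output fixed at 144, Ember's profit is π_E = (353 - 144 - q_E)q_E - (93q_E + q_E²) = (209 - q_E)q_E - (93q_E + q_E²).
∂π_E/∂q_E = 116 - 4q_E = 0, so q_E = 29.

29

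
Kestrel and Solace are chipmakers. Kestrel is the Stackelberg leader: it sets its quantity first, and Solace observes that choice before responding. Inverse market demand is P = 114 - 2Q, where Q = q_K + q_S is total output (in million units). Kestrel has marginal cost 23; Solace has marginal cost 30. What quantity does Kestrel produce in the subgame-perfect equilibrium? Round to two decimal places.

24.50

The follower Solace best-responds to any q_K: π_S = (114 - 2Q)q_S - 30q_S.
∂π_S/∂q_S = 84 - 2q_K - 4q_S = 0 gives the reaction function q_S = (84 - 2q_K)/4.
The leader anticipates this reaction. Substituting into P = 114 - 2Q gives P = 72 - q_K, so π_K = (72 - q_K)q_K - 23q_K.
Maximising: ∂π_K/∂q_K = 49 - 2q_K = 0, giving q_K = 49/2.
Then q_S = (84 - 2·(49/2))/4 = 35/4.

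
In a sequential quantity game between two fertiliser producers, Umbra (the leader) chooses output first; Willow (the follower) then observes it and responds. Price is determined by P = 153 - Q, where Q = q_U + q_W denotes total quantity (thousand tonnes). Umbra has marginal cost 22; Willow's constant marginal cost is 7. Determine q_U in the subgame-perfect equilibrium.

The follower Willow best-responds to any q_U: π_W = (153 - Q)q_W - 7q_W.
Setting the follower's marginal profit to zero, 146 - q_U - 2q_W = 0, i.e. q_W = (146 - q_U)/2.
Umbra substitutes q_W(q_U) into its own profit: π_U = q_U(153 - q_U - (146 - q_U)/2) - 22q_U = (80 - (1/2)q_U)q_U - 22q_U.
Leader FOC: 58 - q_U = 0, so q_U = 58.
Then q_W = (146 - 58)/2 = 44.

58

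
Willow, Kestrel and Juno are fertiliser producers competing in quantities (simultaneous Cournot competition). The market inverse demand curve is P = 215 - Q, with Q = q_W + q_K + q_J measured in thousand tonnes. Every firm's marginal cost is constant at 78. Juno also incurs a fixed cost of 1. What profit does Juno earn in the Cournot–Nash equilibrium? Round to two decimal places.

A representative firm's profit is π_i = q_i(215 - Q) - 78q_i.
Setting ∂π_i/∂q_i = 0 with rivals' quantities fixed: 137 - 2q_i - Σ_{j≠i} q_j = 0.
With identical firms every q_j equals q_i, so Σ_{j≠i} q_j = 2q_i and 137 = 4q_i, giving q_i = 137/4.
Price P = 215 - 411/4 = 449/4.
Juno's profit: (449/4 - 78)·(137/4) - 1 = 1172.0625.

1172.06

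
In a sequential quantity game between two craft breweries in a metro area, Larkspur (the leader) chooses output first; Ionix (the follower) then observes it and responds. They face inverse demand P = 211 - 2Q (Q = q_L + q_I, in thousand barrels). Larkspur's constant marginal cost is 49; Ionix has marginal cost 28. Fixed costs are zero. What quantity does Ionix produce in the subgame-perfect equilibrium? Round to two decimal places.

28.13

Solve by backward induction. Given q_L, the follower Ionix maximises π_I = (211 - 2q_L - 2q_I)q_I - 28q_I.
Follower FOC: 183 - 2q_L - 4q_I = 0, so q_I(q_L) = (183 - 2q_L)/4.
The leader anticipates this reaction. Substituting into P = 211 - 2Q gives P = 239/2 - q_L, so π_L = (239/2 - q_L)q_L - 49q_L.
Leader FOC: 141/2 - 2q_L = 0, so q_L = 141/4.
Then q_I = (183 - 2·(141/4))/4 = 225/8.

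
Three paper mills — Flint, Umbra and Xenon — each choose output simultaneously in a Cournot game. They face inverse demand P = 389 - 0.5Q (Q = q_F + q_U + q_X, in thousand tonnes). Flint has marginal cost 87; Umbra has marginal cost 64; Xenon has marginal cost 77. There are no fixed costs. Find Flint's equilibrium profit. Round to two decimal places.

Flint's profit: π_F = (389 - 0.5Q)q_F - (87q_F). Setting ∂π_F/∂q_F = 0: 302 - q_F - (1/2)(q_U + q_X) = 0.
Umbra's profit: π_U = (389 - 0.5Q)q_U - (64q_U). Setting ∂π_U/∂q_U = 0: 325 - q_U - (1/2)(q_F + q_X) = 0.
Xenon's profit: π_X = (389 - 0.5Q)q_X - (77q_X). Setting ∂π_X/∂q_X = 0: 312 - q_X - (1/2)(q_F + q_U) = 0.
Adding the 3 conditions: 939 − Q − Q = 0, i.e. Q = 939/2.
Back-substituting: q_F = (302 − 939/4)/(1/2) = 269/2, q_U = (325 − 939/4)/(1/2) = 361/2, q_X = (312 − 939/4)/(1/2) = 309/2.
Price P = 389 - (1/2)·(939/2) = 617/4.
Flint's profit: (617/4 - 87)·(269/2) = 9045.1250.

9045.13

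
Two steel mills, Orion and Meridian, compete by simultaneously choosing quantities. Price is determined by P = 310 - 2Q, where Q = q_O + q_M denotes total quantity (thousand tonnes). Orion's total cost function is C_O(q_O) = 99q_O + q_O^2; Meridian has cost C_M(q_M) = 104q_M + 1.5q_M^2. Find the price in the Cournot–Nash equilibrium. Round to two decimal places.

211.11

Orion's profit: π_O = (310 - 2Q)q_O - (99q_O + q_O²). Setting ∂π_O/∂q_O = 0: 211 - 6q_O - 2(q_M) = 0.
Meridian's profit: π_M = (310 - 2Q)q_M - (104q_M + (3/2)q_M²). Setting ∂π_M/∂q_M = 0: 206 - 7q_M - 2(q_O) = 0.
So q_O = (211 - 2q_M)/6 and q_M = (206 - 2q_O)/7.
Substituting one into the other gives q_O = 1065/38 and q_M = 407/19.
Total output Q = 1879/38, so price P = 310 - 2·(1879/38) = 211.1053.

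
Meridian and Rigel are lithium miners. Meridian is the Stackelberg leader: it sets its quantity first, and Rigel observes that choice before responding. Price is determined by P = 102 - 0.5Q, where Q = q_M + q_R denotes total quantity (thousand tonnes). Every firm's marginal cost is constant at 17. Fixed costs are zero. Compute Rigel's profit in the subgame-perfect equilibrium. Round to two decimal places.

903.13

Solve by backward induction. Given q_M, the follower Rigel maximises π_R = (102 - (1/2)q_M - (1/2)q_R)q_R - 17q_R.
∂π_R/∂q_R = 85 - (1/2)q_M - q_R = 0 gives the reaction function q_R = (85 - (1/2)q_M).
Meridian substitutes q_R(q_M) into its own profit: π_M = q_M(102 - (1/2)q_M - (85 - (1/2)q_M)/2) - 17q_M = (119/2 - (1/4)q_M)q_M - 17q_M.
Leader FOC: 85/2 - (1/2)q_M = 0, so q_M = 85.
Then q_R = (85 - (1/2)·85) = 85/2.
Price P = 102 - (1/2)·(255/2) = 153/4.
Rigel's profit: (153/4 - 17)·(85/2) = 903.1250.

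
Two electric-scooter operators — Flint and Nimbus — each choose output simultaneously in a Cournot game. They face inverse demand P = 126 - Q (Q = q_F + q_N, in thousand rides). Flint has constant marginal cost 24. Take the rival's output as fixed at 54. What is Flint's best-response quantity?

24

With the rival's output fixed at 54, Flint's profit is π_F = (126 - 54 - q_F)q_F - (24q_F) = (72 - q_F)q_F - (24q_F).
∂π_F/∂q_F = 48 - 2q_F = 0, so q_F = 24.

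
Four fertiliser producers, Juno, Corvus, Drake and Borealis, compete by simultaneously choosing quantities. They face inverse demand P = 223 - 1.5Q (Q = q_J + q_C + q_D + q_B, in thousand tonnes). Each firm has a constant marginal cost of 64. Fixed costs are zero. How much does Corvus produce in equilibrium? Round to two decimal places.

A representative firm's profit is π_i = q_i(223 - 1.5Q) - 64q_i.
First-order condition (treating rivals' output as given): 159 - 3q_i - (3/2)·Σ_{j≠i} q_j = 0.
By symmetry each firm produces the same amount; substituting Σ_{j≠i} q_j = 3q_i yields q_i = 159/(15/2) = 106/5.

21.20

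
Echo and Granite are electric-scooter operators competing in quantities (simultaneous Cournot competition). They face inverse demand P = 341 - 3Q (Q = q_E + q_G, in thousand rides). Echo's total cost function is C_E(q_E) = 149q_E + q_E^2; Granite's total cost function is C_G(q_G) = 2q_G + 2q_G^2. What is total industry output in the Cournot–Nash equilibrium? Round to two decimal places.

42.80

Echo's profit: π_E = (341 - 3Q)q_E - (149q_E + q_E²). Setting ∂π_E/∂q_E = 0: 192 - 8q_E - 3(q_G) = 0.
Granite's first-order condition: 339 - 10q_G - 3(q_E) = 0.
Rearranging gives the reaction functions q_E = (192 - 3q_G)/8 and q_G = (339 - 3q_E)/10.
Solving the pair: q_E = 903/71, q_G = 30.0845.
Total output Q = 903/71 + 30.0845 = 42.8028.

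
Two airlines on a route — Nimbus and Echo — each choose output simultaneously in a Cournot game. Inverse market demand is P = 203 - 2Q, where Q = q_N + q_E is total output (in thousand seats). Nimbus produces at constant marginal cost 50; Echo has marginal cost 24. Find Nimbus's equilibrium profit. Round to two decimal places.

896.06

Nimbus's profit: π_N = (203 - 2Q)q_N - (50q_N). Setting ∂π_N/∂q_N = 0: 153 - 4q_N - 2(q_E) = 0.
Echo's first-order condition: 179 - 4q_E - 2(q_N) = 0.
Rearranging gives the reaction functions q_N = (153 - 2q_E)/4 and q_E = (179 - 2q_N)/4.
Substituting one into the other gives q_N = 127/6 and q_E = 205/6.
Price P = 203 - 2·(166/3) = 277/3.
Nimbus's profit: (277/3 - 50)·(127/6) = 896.0556.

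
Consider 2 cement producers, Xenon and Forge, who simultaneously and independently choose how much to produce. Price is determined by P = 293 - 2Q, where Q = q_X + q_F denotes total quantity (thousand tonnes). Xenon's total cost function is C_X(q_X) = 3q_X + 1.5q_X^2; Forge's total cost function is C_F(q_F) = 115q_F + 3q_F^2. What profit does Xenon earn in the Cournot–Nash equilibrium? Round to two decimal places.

Xenon's profit: π_X = (293 - 2Q)q_X - (3q_X + (3/2)q_X²). Setting ∂π_X/∂q_X = 0: 290 - 7q_X - 2(q_F) = 0.
Forge's profit: π_F = (293 - 2Q)q_F - (115q_F + 3q_F²). Setting ∂π_F/∂q_F = 0: 178 - 10q_F - 2(q_X) = 0.
Best responses: q_X = (290 - 2q_F)/7, q_F = (178 - 2q_X)/10.
Solving the pair: q_X = 424/11, q_F = 111/11.
Price P = 293 - 2·(535/11) = 195.7273.
Xenon's profit: 195.7273·(424/11) - 3·(424/11) - (3/2)(424/11)² = 5200.1322.

5200.13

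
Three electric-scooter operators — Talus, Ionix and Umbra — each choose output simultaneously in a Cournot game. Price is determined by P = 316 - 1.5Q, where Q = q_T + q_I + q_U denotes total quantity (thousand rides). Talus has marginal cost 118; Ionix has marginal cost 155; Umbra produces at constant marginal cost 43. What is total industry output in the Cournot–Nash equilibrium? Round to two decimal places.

105.33

Talus's profit: π_T = (316 - 1.5Q)q_T - (118q_T). Setting ∂π_T/∂q_T = 0: 198 - 3q_T - (3/2)(q_I + q_U) = 0.
Ionix's first-order condition: 161 - 3q_I - (3/2)(q_T + q_U) = 0.
Umbra's profit: π_U = (316 - 1.5Q)q_U - (43q_U). Setting ∂π_U/∂q_U = 0: 273 - 3q_U - (3/2)(q_T + q_I) = 0.
Summing all 3 equations gives 632 − 6Q = 0, hence Q = 316/3.
Back-substituting: q_T = (198 − 158)/(3/2) = 80/3, q_I = (161 − 158)/(3/2) = 2, q_U = (273 − 158)/(3/2) = 230/3.
Total output Q = 80/3 + 2 + 230/3 = 316/3.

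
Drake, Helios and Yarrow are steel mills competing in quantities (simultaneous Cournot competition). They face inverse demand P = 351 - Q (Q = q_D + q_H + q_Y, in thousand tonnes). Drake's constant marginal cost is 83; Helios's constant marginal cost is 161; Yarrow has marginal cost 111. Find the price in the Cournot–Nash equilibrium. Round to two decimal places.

Drake's profit: π_D = (351 - Q)q_D - (83q_D). Setting ∂π_D/∂q_D = 0: 268 - 2q_D - (q_H + q_Y) = 0.
Helios's profit: π_H = (351 - Q)q_H - (161q_H). Setting ∂π_H/∂q_H = 0: 190 - 2q_H - (q_D + q_Y) = 0.
Yarrow's first-order condition: 240 - 2q_Y - (q_D + q_H) = 0.
Adding the 3 first-order conditions: 698 − 4Q = 0, so Q = 349/2.
Back-substituting: q_D = (268 − 349/2) = 187/2, q_H = (190 − 349/2) = 31/2, q_Y = (240 − 349/2) = 131/2.
Total output Q = 349/2, so price P = 351 - 349/2 = 353/2.

176.50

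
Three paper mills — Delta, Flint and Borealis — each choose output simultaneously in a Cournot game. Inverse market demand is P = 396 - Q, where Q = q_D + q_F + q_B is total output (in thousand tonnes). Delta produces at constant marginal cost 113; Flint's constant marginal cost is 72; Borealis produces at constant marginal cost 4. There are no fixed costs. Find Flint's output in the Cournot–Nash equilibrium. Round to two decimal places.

74.25

Delta's profit: π_D = (396 - Q)q_D - (113q_D). Setting ∂π_D/∂q_D = 0: 283 - 2q_D - (q_F + q_B) = 0.
Flint's first-order condition: 324 - 2q_F - (q_D + q_B) = 0.
Borealis's first-order condition: 392 - 2q_B - (q_D + q_F) = 0.
Summing all 3 equations gives 999 − 4Q = 0, hence Q = 999/4.
Back-substituting: q_D = (283 − 999/4) = 133/4, q_F = (324 − 999/4) = 297/4, q_B = (392 − 999/4) = 569/4.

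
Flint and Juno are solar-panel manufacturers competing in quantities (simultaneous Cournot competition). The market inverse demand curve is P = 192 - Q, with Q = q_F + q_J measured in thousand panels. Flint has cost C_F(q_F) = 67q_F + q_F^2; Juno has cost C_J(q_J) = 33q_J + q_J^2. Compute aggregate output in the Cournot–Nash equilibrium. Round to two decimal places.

56.80

Flint's profit: π_F = (192 - Q)q_F - (67q_F + q_F²). Setting ∂π_F/∂q_F = 0: 125 - 4q_F - (q_J) = 0.
Juno's first-order condition: 159 - 4q_J - (q_F) = 0.
So q_F = (125 - q_J)/4 and q_J = (159 - q_F)/4.
Substituting one into the other gives q_F = 341/15 and q_J = 511/15.
Total output Q = 341/15 + 511/15 = 284/5.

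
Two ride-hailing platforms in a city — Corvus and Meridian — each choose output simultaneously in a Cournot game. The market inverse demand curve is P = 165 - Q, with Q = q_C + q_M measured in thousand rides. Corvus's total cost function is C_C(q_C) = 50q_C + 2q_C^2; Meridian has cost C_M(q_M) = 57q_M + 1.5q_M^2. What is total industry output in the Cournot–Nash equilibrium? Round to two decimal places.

34.48

Corvus's profit: π_C = (165 - Q)q_C - (50q_C + 2q_C²). Setting ∂π_C/∂q_C = 0: 115 - 6q_C - (q_M) = 0.
Meridian's profit: π_M = (165 - Q)q_M - (57q_M + (3/2)q_M²). Setting ∂π_M/∂q_M = 0: 108 - 5q_M - (q_C) = 0.
So q_C = (115 - q_M)/6 and q_M = (108 - q_C)/5.
Substituting one into the other gives q_C = 467/29 and q_M = 533/29.
Total output Q = 467/29 + 533/29 = 1000/29.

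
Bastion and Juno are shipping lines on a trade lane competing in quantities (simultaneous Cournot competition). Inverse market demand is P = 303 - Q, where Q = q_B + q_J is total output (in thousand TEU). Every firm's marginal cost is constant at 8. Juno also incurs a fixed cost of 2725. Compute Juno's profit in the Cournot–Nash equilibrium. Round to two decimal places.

6944.44

A representative firm's profit is π_i = q_i(303 - Q) - 8q_i.
Setting ∂π_i/∂q_i = 0 with rivals' quantities fixed: 295 - 2q_i - q_j = 0.
With identical firms every q_j equals q_i, so q_j = q_i and 295 = 3q_i, giving q_i = 295/3.
Price P = 303 - 590/3 = 319/3.
Juno's profit: (319/3 - 8)·(295/3) - 2725 = 6944.4444.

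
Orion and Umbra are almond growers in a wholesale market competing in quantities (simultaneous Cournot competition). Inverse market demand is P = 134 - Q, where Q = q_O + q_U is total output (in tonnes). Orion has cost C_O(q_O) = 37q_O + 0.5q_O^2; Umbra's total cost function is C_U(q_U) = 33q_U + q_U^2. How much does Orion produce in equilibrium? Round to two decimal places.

Orion's profit: π_O = (134 - Q)q_O - (37q_O + (1/2)q_O²). Setting ∂π_O/∂q_O = 0: 97 - 3q_O - (q_U) = 0.
Umbra's profit: π_U = (134 - Q)q_U - (33q_U + q_U²). Setting ∂π_U/∂q_U = 0: 101 - 4q_U - (q_O) = 0.
Rearranging gives the reaction functions q_O = (97 - q_U)/3 and q_U = (101 - q_O)/4.
Solving the pair: q_O = 287/11, q_U = 206/11.

26.09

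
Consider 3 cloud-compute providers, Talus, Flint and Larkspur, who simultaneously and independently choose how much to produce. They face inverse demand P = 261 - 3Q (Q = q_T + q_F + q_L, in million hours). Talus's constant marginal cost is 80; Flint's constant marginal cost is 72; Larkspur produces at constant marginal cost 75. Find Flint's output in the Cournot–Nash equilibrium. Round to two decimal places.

16.67

Talus's profit: π_T = (261 - 3Q)q_T - (80q_T). Setting ∂π_T/∂q_T = 0: 181 - 6q_T - 3(q_F + q_L) = 0.
Flint's profit: π_F = (261 - 3Q)q_F - (72q_F). Setting ∂π_F/∂q_F = 0: 189 - 6q_F - 3(q_T + q_L) = 0.
Larkspur's first-order condition: 186 - 6q_L - 3(q_T + q_F) = 0.
Adding the 3 first-order conditions: 556 − 12Q = 0, so Q = 139/3.
Back-substituting: q_T = (181 − 139)/3 = 14, q_F = (189 − 139)/3 = 50/3, q_L = (186 − 139)/3 = 47/3.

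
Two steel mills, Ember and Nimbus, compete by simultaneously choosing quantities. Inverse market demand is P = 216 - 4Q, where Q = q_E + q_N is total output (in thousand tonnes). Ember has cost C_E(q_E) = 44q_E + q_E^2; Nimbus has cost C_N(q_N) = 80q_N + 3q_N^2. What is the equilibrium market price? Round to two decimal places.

Ember's profit: π_E = (216 - 4Q)q_E - (44q_E + q_E²). Setting ∂π_E/∂q_E = 0: 172 - 10q_E - 4(q_N) = 0.
Nimbus's profit: π_N = (216 - 4Q)q_N - (80q_N + 3q_N²). Setting ∂π_N/∂q_N = 0: 136 - 14q_N - 4(q_E) = 0.
So q_E = (172 - 4q_N)/10 and q_N = (136 - 4q_E)/14.
Substituting one into the other gives q_E = 466/31 and q_N = 168/31.
Total output Q = 634/31, so price P = 216 - 4·(634/31) = 134.1935.

134.19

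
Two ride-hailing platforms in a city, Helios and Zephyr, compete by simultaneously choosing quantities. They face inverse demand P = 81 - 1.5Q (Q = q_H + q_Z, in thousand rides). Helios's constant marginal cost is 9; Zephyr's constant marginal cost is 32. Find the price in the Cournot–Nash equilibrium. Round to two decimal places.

40.67

Helios's profit: π_H = (81 - 1.5Q)q_H - (9q_H). Setting ∂π_H/∂q_H = 0: 72 - 3q_H - (3/2)(q_Z) = 0.
Zephyr's first-order condition: 49 - 3q_Z - (3/2)(q_H) = 0.
Rearranging gives the reaction functions q_H = (72 - (3/2)q_Z)/3 and q_Z = (49 - (3/2)q_H)/3.
Substituting one into the other gives q_H = 190/9 and q_Z = 52/9.
Total output Q = 242/9, so price P = 81 - (3/2)·(242/9) = 122/3.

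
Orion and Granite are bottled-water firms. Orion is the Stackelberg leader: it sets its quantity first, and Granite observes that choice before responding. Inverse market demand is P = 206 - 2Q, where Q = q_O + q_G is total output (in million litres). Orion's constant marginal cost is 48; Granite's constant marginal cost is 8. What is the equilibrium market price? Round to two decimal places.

77.50

The follower Granite best-responds to any q_O: π_G = (206 - 2Q)q_G - 8q_G.
Setting the follower's marginal profit to zero, 198 - 2q_O - 4q_G = 0, i.e. q_G = (198 - 2q_O)/4.
The leader anticipates this reaction. Substituting into P = 206 - 2Q gives P = 107 - q_O, so π_O = (107 - q_O)q_O - 48q_O.
Leader FOC: 59 - 2q_O = 0, so q_O = 59/2.
Then q_G = (198 - 2·(59/2))/4 = 139/4.
Total output Q = 257/4, so price P = 206 - 2·(257/4) = 155/2.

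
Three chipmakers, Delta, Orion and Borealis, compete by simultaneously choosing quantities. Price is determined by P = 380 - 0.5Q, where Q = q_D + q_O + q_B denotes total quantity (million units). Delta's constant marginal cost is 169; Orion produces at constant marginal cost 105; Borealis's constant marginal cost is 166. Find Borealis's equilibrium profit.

3042

Delta's profit: π_D = (380 - 0.5Q)q_D - (169q_D). Setting ∂π_D/∂q_D = 0: 211 - q_D - (1/2)(q_O + q_B) = 0.
Orion's first-order condition: 275 - q_O - (1/2)(q_D + q_B) = 0.
Borealis's profit: π_B = (380 - 0.5Q)q_B - (166q_B). Setting ∂π_B/∂q_B = 0: 214 - q_B - (1/2)(q_D + q_O) = 0.
Adding the 3 first-order conditions: 700 − 2Q = 0, so Q = 350.
Back-substituting: q_D = (211 − 175)/(1/2) = 72, q_O = (275 − 175)/(1/2) = 200, q_B = (214 − 175)/(1/2) = 78.
Price P = 380 - (1/2)·350 = 205.
Borealis's profit: (205 - 166)·78 = 3042.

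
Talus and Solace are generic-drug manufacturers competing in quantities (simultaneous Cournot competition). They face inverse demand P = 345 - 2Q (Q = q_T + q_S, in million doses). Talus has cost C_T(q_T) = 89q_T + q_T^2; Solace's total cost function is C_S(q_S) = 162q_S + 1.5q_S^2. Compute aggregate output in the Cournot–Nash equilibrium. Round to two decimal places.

Talus's profit: π_T = (345 - 2Q)q_T - (89q_T + q_T²). Setting ∂π_T/∂q_T = 0: 256 - 6q_T - 2(q_S) = 0.
Solace's profit: π_S = (345 - 2Q)q_S - (162q_S + (3/2)q_S²). Setting ∂π_S/∂q_S = 0: 183 - 7q_S - 2(q_T) = 0.
Best responses: q_T = (256 - 2q_S)/6, q_S = (183 - 2q_T)/7.
Substituting one into the other gives q_T = 713/19 and q_S = 293/19.
Total output Q = 713/19 + 293/19 = 1006/19.

52.95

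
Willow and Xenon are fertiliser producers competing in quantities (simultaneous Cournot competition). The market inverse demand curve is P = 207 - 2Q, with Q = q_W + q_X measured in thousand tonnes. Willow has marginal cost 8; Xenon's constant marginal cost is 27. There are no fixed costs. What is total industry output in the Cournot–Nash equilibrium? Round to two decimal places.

63.17

Willow's profit: π_W = (207 - 2Q)q_W - (8q_W). Setting ∂π_W/∂q_W = 0: 199 - 4q_W - 2(q_X) = 0.
Xenon's first-order condition: 180 - 4q_X - 2(q_W) = 0.
So q_W = (199 - 2q_X)/4 and q_X = (180 - 2q_W)/4.
Substituting one into the other gives q_W = 109/3 and q_X = 161/6.
Total output Q = 109/3 + 161/6 = 379/6.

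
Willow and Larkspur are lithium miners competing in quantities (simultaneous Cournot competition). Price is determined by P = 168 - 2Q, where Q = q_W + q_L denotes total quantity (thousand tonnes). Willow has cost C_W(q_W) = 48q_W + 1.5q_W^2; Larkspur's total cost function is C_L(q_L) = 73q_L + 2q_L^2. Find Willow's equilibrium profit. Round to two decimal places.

Willow's profit: π_W = (168 - 2Q)q_W - (48q_W + (3/2)q_W²). Setting ∂π_W/∂q_W = 0: 120 - 7q_W - 2(q_L) = 0.
Larkspur's first-order condition: 95 - 8q_L - 2(q_W) = 0.
Rearranging gives the reaction functions q_W = (120 - 2q_L)/7 and q_L = (95 - 2q_W)/8.
Solving the pair: q_W = 385/26, q_L = 425/52.
Price P = 168 - 2·(1195/52) = 122.0385.
Willow's profit: 122.0385·(385/26) - 48·(385/26) - (3/2)(385/26)² = 767.4371.

767.44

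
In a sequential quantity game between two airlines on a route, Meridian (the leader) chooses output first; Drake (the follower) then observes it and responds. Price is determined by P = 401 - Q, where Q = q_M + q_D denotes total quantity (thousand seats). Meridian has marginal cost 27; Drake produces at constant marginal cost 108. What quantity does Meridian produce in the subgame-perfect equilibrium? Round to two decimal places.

227.50

Solve by backward induction. Given q_M, the follower Drake maximises π_D = (401 - q_M - q_D)q_D - 108q_D.
∂π_D/∂q_D = 293 - q_M - 2q_D = 0 gives the reaction function q_D = (293 - q_M)/2.
The leader anticipates this reaction. Substituting into P = 401 - Q gives P = 509/2 - (1/2)q_M, so π_M = (509/2 - (1/2)q_M)q_M - 27q_M.
The leader's first-order condition 455/2 - q_M = 0 yields q_M = 455/2.
Then q_D = (293 - 455/2)/2 = 131/4.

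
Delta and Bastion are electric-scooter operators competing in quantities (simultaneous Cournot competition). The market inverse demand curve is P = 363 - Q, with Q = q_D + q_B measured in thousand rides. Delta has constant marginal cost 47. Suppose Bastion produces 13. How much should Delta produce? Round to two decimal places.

With the rival's output fixed at 13, Delta's profit is π_D = (363 - 13 - q_D)q_D - (47q_D) = (350 - q_D)q_D - (47q_D).
∂π_D/∂q_D = 303 - 2q_D = 0, so q_D = 303/2.

151.50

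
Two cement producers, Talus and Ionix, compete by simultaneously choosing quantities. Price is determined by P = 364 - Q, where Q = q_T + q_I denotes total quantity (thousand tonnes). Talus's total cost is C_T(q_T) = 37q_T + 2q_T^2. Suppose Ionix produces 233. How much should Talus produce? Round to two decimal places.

15.67

With the rival's output fixed at 233, Talus's profit is π_T = (364 - 233 - q_T)q_T - (37q_T + 2q_T²) = (131 - q_T)q_T - (37q_T + 2q_T²).
∂π_T/∂q_T = 94 - 6q_T = 0, so q_T = 47/3.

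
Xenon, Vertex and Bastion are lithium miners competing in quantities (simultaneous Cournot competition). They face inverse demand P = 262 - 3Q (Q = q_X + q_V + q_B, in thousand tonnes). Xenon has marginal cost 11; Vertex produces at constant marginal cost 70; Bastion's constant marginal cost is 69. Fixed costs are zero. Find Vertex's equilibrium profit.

363

Xenon's profit: π_X = (262 - 3Q)q_X - (11q_X). Setting ∂π_X/∂q_X = 0: 251 - 6q_X - 3(q_V + q_B) = 0.
Vertex's profit: π_V = (262 - 3Q)q_V - (70q_V). Setting ∂π_V/∂q_V = 0: 192 - 6q_V - 3(q_X + q_B) = 0.
Bastion's profit: π_B = (262 - 3Q)q_B - (69q_B). Setting ∂π_B/∂q_B = 0: 193 - 6q_B - 3(q_X + q_V) = 0.
Summing all 3 equations gives 636 − 12Q = 0, hence Q = 53.
Back-substituting: q_X = (251 − 159)/3 = 92/3, q_V = (192 − 159)/3 = 11, q_B = (193 − 159)/3 = 34/3.
Price P = 262 - 3·53 = 103.
Vertex's profit: (103 - 70)·11 = 363.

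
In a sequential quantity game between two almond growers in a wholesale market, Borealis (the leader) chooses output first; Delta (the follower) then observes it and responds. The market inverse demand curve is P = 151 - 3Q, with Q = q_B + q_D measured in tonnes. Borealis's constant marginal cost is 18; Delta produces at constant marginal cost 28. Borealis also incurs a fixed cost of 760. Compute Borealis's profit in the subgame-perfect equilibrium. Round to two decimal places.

Solve by backward induction. Given q_B, the follower Delta maximises π_D = (151 - 3q_B - 3q_D)q_D - 28q_D.
Follower FOC: 123 - 3q_B - 6q_D = 0, so q_D(q_B) = (123 - 3q_B)/6.
The leader anticipates this reaction. Substituting into P = 151 - 3Q gives P = 179/2 - (3/2)q_B, so π_B = (179/2 - (3/2)q_B)q_B - 18q_B.
Maximising: ∂π_B/∂q_B = 143/2 - 3q_B = 0, giving q_B = 143/6.
Then q_D = (123 - 3·(143/6))/6 = 103/12.
Price P = 151 - 3·(389/12) = 215/4.
Borealis's profit: (215/4 - 18)·(143/6) - 760 = 92.0417.

92.04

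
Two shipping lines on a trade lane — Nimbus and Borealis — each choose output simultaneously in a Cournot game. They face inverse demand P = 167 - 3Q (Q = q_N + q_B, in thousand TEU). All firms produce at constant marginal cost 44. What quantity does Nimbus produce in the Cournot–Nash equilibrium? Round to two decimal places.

Each firm earns π_i = (167 - 3Q)q_i - 44q_i.
Setting ∂π_i/∂q_i = 0 with rivals' quantities fixed: 123 - 6q_i - 3q_j = 0.
By symmetry each firm produces the same amount; substituting q_j = q_i yields q_i = 123/9 = 41/3.

13.67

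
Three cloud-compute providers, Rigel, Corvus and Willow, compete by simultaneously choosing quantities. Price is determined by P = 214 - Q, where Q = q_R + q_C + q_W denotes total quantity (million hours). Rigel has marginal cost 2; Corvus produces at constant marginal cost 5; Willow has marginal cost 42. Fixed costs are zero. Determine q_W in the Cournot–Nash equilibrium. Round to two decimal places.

23.75

Rigel's profit: π_R = (214 - Q)q_R - (2q_R). Setting ∂π_R/∂q_R = 0: 212 - 2q_R - (q_C + q_W) = 0.
Corvus's profit: π_C = (214 - Q)q_C - (5q_C). Setting ∂π_C/∂q_C = 0: 209 - 2q_C - (q_R + q_W) = 0.
Willow's first-order condition: 172 - 2q_W - (q_R + q_C) = 0.
Adding the 3 first-order conditions: 593 − 4Q = 0, so Q = 593/4.
Back-substituting: q_R = (212 − 593/4) = 255/4, q_C = (209 − 593/4) = 243/4, q_W = (172 − 593/4) = 95/4.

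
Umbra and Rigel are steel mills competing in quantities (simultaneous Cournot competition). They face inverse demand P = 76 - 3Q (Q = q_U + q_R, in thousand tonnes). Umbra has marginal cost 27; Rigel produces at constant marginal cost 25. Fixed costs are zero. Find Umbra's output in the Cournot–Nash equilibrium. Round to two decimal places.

5.22

Umbra's profit: π_U = (76 - 3Q)q_U - (27q_U). Setting ∂π_U/∂q_U = 0: 49 - 6q_U - 3(q_R) = 0.
Rigel's profit: π_R = (76 - 3Q)q_R - (25q_R). Setting ∂π_R/∂q_R = 0: 51 - 6q_R - 3(q_U) = 0.
Best responses: q_U = (49 - 3q_R)/6, q_R = (51 - 3q_U)/6.
Substituting one into the other gives q_U = 47/9 and q_R = 53/9.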